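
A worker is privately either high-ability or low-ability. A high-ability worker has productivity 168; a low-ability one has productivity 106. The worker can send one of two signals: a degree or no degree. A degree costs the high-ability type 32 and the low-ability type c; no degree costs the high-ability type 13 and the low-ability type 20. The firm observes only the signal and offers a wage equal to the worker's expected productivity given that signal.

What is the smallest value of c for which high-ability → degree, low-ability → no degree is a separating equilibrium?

82

Under separation: degree → high-ability (pays 168); no degree → low-ability (pays 106).
High-ability: 168 − 32 = 136 ≥ 106 − 13 = 93. Holds regardless of c. ✓
Low-ability: 106 − 20 ≥ 168 − c, so c ≥ 168 − 86 = 82.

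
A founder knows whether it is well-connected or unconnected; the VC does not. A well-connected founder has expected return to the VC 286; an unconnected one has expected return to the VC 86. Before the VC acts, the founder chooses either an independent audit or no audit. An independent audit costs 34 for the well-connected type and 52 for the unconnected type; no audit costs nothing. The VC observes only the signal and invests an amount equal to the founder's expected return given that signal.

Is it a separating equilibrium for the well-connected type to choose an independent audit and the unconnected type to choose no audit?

No

If types separate, audit earns payment 286 and no audit earns 86.
Well-connected: audit gives 286 − 34 = 252; no audit gives 86 − 0 = 86. No deviation. ✓
Unconnected: no audit gives 86 − 0 = 86; audit gives 286 − 52 = 234. Would deviate. ✗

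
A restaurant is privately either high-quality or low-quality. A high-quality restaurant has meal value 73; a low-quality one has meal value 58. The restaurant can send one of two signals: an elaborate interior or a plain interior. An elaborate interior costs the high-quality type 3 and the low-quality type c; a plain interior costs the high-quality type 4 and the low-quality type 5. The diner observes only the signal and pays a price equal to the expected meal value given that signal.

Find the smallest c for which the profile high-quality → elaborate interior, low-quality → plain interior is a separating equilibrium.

20

Under separation: elaborate interior → high-quality (pays 73); plain interior → low-quality (pays 58).
High-quality: 73 − 3 = 70 ≥ 58 − 4 = 54. Holds regardless of c. ✓
Low-quality: 58 − 5 ≥ 73 − c, so c ≥ 73 − 53 = 20.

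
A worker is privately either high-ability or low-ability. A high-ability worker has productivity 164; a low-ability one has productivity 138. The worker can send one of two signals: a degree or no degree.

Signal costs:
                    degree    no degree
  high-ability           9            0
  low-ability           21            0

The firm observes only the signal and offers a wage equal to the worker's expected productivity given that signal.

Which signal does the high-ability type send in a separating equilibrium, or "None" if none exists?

None

Try high-ability → degree, low-ability → no degree:
  Under separation the firm infers type exactly: degree → high-ability (pays 164), no degree → low-ability (pays 138).
  High-ability: degree gives 164 − 9 = 155; no degree gives 138 − 0 = 138. No deviation. ✓
  Low-ability: no degree gives 138 − 0 = 138; degree gives 164 − 21 = 143. Would deviate. ✗
Try high-ability → no degree, low-ability → degree:
  Under separation the firm infers type exactly: no degree → high-ability (pays 164), degree → low-ability (pays 138).
  High-ability: no degree gives 164 − 0 = 164; degree gives 138 − 9 = 129. No deviation. ✓
  Low-ability: degree gives 138 − 21 = 117; no degree gives 164 − 0 = 164. Would deviate. ✗
Neither assignment is incentive-compatible.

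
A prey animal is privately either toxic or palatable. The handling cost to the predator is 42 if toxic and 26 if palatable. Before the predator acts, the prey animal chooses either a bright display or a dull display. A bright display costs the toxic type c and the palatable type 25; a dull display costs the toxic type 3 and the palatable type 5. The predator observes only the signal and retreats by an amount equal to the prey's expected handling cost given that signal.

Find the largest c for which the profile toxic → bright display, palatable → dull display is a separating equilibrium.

Under separation: bright display → toxic (pays 42); dull display → palatable (pays 26).
Palatable: 26 − 5 = 21 ≥ 42 − 25 = 17. Holds regardless of c. ✓
Toxic: 42 − c ≥ 26 − 3, so c ≤ 42 − 23 = 19.

19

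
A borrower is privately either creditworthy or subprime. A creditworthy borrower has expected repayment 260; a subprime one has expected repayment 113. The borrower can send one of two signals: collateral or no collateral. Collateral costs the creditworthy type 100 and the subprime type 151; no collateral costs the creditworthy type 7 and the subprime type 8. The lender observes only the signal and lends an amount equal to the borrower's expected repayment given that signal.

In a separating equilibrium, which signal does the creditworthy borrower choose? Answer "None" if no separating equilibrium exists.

None

Try creditworthy → collateral, subprime → no collateral:
  If types separate, collateral earns payment 260 and no collateral earns 113.
  Creditworthy: collateral gives 260 − 100 = 160; no collateral gives 113 − 7 = 106. No deviation. ✓
  Subprime: no collateral gives 113 − 8 = 105; collateral gives 260 − 151 = 109. Would deviate. ✗
Try creditworthy → no collateral, subprime → collateral:
  If types separate, no collateral earns payment 260 and collateral earns 113.
  Creditworthy: no collateral gives 260 − 7 = 253; collateral gives 113 − 100 = 13. No deviation. ✓
  Subprime: collateral gives 113 − 151 = -38; no collateral gives 260 − 8 = 252. Would deviate. ✗
Neither assignment is incentive-compatible.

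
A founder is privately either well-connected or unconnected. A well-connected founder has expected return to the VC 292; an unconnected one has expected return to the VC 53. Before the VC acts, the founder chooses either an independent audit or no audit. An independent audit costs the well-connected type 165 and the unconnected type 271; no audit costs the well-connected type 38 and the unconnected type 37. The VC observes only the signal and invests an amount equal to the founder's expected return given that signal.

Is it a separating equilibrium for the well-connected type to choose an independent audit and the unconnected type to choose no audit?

If types separate, audit earns payment 292 and no audit earns 53.
Well-connected: audit gives 292 − 165 = 127; no audit gives 53 − 38 = 15. No deviation. ✓
Unconnected: no audit gives 53 − 37 = 16; audit gives 292 − 271 = 21. Would deviate. ✗

No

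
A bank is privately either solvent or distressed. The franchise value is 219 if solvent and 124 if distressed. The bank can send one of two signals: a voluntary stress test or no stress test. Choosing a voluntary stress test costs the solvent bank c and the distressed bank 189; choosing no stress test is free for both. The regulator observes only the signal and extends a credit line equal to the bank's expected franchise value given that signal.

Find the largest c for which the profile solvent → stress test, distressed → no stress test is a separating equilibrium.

95

Under separation: stress test → solvent (pays 219); no stress test → distressed (pays 124).
Distressed: 124 − 0 = 124 ≥ 219 − 189 = 30. Holds regardless of c. ✓
Solvent: 219 − c ≥ 124 − 0, so c ≤ 219 − 124 = 95.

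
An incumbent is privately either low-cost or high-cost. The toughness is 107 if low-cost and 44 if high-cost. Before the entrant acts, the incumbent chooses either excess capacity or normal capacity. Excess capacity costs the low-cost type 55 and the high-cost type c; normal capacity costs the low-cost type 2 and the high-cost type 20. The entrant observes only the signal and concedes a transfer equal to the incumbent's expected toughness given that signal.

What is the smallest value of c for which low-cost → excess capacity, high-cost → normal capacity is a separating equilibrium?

83

Under separation: excess capacity → low-cost (pays 107); normal capacity → high-cost (pays 44).
Low-cost: 107 − 55 = 52 ≥ 44 − 2 = 42. Holds regardless of c. ✓
High-cost: 44 − 20 ≥ 107 − c, so c ≥ 107 − 24 = 83.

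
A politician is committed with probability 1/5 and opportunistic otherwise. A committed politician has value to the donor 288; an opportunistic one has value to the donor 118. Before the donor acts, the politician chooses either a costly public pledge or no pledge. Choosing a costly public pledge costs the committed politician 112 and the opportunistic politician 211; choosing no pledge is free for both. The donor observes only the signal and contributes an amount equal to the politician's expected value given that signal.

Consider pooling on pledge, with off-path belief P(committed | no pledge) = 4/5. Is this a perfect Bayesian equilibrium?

No

At the pooled signal (pledge) the donor holds the prior 1/5 and pays 1/5·288 + 4/5·118 = 152. Off-path (no pledge) belief 4/5 gives 4/5·288 + 1/5·118 = 254.
Committed: pledge gives 152 − 112 = 40; no pledge gives 254 − 0 = 254. Deviates. ✗
Opportunistic: pledge gives 152 − 211 = -59; no pledge gives 254 − 0 = 254. Deviates. ✗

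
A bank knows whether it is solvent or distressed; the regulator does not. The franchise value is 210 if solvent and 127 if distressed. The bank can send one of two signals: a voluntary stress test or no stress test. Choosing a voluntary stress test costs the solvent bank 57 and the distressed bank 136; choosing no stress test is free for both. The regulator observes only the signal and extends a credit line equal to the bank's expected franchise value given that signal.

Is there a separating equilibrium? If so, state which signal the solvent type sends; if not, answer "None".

stress test

Try solvent → stress test, distressed → no stress test:
  Under separation the regulator infers type exactly: stress test → solvent (pays 210), no stress test → distressed (pays 127).
  Solvent: stress test gives 210 − 57 = 153; no stress test gives 127 − 0 = 127. No deviation. ✓
  Distressed: no stress test gives 127 − 0 = 127; stress test gives 210 − 136 = 74. No deviation. ✓
Both hold — the solvent type sends stress test.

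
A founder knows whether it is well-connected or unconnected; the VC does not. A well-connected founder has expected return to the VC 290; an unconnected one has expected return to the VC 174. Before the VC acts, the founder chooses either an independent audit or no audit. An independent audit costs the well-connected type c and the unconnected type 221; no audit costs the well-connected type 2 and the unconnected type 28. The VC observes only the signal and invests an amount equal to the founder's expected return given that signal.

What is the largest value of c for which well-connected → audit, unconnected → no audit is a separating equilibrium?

Under separation: audit → well-connected (pays 290); no audit → unconnected (pays 174).
Unconnected: 174 − 28 = 146 ≥ 290 − 221 = 69. Holds regardless of c. ✓
Well-connected: 290 − c ≥ 174 − 2, so c ≤ 290 − 172 = 118.

118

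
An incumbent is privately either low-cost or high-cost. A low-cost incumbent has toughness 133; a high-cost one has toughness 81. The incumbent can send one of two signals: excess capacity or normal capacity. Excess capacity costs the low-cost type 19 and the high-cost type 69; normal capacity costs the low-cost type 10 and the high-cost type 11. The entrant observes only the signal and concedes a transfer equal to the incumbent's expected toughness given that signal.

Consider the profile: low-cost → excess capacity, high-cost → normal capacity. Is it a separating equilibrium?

Yes

If types separate, excess capacity earns payment 133 and normal capacity earns 81.
Low-cost: excess capacity gives 133 − 19 = 114; normal capacity gives 81 − 10 = 71. No deviation. ✓
High-cost: normal capacity gives 81 − 11 = 70; excess capacity gives 133 − 69 = 64. No deviation. ✓
Both incentive constraints hold.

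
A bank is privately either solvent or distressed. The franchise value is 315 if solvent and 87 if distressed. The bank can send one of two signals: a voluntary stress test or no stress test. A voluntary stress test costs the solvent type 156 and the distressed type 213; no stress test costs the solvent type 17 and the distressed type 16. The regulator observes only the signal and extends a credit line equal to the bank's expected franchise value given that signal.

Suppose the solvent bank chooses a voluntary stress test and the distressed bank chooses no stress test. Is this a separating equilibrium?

Under separation the regulator infers type exactly: stress test → solvent (pays 315), no stress test → distressed (pays 87).
Solvent: stress test gives 315 − 156 = 159; no stress test gives 87 − 17 = 70. No deviation. ✓
Distressed: no stress test gives 87 − 16 = 71; stress test gives 315 − 213 = 102. Would deviate. ✗

No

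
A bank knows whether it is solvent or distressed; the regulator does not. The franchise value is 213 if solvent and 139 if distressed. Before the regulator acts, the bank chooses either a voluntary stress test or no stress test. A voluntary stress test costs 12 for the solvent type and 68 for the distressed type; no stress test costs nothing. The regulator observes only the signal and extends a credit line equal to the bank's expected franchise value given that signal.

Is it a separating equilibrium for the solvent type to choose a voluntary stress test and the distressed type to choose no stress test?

No

If types separate, stress test earns payment 213 and no stress test earns 139.
Solvent: stress test gives 213 − 12 = 201; no stress test gives 139 − 0 = 139. No deviation. ✓
Distressed: no stress test gives 139 − 0 = 139; stress test gives 213 − 68 = 145. Would deviate. ✗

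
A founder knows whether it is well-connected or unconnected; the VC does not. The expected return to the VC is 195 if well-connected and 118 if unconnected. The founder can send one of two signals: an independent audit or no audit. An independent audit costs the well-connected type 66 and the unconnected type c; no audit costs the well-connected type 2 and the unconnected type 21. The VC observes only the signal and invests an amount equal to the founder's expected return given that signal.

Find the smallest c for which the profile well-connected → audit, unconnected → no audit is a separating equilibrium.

Under separation: audit → well-connected (pays 195); no audit → unconnected (pays 118).
Well-connected: 195 − 66 = 129 ≥ 118 − 2 = 116. Holds regardless of c. ✓
Unconnected: 118 − 21 ≥ 195 − c, so c ≥ 195 − 97 = 98.

98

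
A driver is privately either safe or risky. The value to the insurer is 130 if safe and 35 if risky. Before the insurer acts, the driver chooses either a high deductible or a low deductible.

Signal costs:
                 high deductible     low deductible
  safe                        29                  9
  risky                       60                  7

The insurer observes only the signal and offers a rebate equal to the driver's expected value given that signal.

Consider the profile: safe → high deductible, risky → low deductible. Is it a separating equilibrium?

No

Under separation the insurer infers type exactly: high deductible → safe (pays 130), low deductible → risky (pays 35).
Safe: high deductible gives 130 − 29 = 101; low deductible gives 35 − 9 = 26. No deviation. ✓
Risky: low deductible gives 35 − 7 = 28; high deductible gives 130 − 60 = 70. Would deviate. ✗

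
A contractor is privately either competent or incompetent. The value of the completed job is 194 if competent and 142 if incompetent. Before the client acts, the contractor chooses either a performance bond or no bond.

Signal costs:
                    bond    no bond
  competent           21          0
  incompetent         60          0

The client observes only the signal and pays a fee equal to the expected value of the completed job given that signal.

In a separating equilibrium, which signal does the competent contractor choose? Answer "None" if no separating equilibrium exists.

Try competent → bond, incompetent → no bond:
  If types separate, bond earns payment 194 and no bond earns 142.
  Competent: bond gives 194 − 21 = 173; no bond gives 142 − 0 = 142. No deviation. ✓
  Incompetent: no bond gives 142 − 0 = 142; bond gives 194 − 60 = 134. No deviation. ✓
Both hold — the competent type sends bond.

bond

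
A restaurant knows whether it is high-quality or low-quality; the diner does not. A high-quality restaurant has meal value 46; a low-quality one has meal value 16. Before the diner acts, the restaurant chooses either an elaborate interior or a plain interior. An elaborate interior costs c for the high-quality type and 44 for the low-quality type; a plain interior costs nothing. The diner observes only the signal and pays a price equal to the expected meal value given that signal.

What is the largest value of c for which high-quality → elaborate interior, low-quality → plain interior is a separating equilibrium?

Under separation: elaborate interior → high-quality (pays 46); plain interior → low-quality (pays 16).
Low-quality: 16 − 0 = 16 ≥ 46 − 44 = 2. Holds regardless of c. ✓
High-quality: 46 − c ≥ 16 − 0, so c ≤ 46 − 16 = 30.

30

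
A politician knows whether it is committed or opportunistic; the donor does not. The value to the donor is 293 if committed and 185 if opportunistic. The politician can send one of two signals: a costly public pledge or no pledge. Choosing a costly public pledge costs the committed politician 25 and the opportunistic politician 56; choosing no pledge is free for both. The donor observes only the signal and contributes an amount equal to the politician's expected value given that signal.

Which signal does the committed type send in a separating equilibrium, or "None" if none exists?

Try committed → pledge, opportunistic → no pledge:
  If types separate, pledge earns payment 293 and no pledge earns 185.
  Committed: pledge gives 293 − 25 = 268; no pledge gives 185 − 0 = 185. No deviation. ✓
  Opportunistic: no pledge gives 185 − 0 = 185; pledge gives 293 − 56 = 237. Would deviate. ✗
Try committed → no pledge, opportunistic → pledge:
  If types separate, no pledge earns payment 293 and pledge earns 185.
  Committed: no pledge gives 293 − 0 = 293; pledge gives 185 − 25 = 160. No deviation. ✓
  Opportunistic: pledge gives 185 − 56 = 129; no pledge gives 293 − 0 = 293. Would deviate. ✗
Neither assignment is incentive-compatible.

None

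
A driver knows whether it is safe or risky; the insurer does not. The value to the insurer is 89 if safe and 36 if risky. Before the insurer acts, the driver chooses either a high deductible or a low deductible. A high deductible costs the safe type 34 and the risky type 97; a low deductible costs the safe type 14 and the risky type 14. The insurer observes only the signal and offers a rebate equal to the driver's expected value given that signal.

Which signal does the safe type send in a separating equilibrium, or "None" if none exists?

Try safe → high deductible, risky → low deductible:
  If types separate, high deductible earns payment 89 and low deductible earns 36.
  Safe: high deductible gives 89 − 34 = 55; low deductible gives 36 − 14 = 22. No deviation. ✓
  Risky: low deductible gives 36 − 14 = 22; high deductible gives 89 − 97 = -8. No deviation. ✓
Both hold — the safe type sends high deductible.

high deductible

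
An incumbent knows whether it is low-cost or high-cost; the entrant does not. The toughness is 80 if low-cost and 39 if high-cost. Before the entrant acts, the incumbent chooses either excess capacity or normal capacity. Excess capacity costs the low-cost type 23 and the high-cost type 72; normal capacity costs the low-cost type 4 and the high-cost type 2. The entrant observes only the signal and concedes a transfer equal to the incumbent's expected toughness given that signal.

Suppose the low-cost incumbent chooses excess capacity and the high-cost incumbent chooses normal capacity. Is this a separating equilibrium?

Yes

If types separate, excess capacity earns payment 80 and normal capacity earns 39.
Low-cost: excess capacity gives 80 − 23 = 57; normal capacity gives 39 − 4 = 35. No deviation. ✓
High-cost: normal capacity gives 39 − 2 = 37; excess capacity gives 80 − 72 = 8. No deviation. ✓
Neither type gains from mimicking the other.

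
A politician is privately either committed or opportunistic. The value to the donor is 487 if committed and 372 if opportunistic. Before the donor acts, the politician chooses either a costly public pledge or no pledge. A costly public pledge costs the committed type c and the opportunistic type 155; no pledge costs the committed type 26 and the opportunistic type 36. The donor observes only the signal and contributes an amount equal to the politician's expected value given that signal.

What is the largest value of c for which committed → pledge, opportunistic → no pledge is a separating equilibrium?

141

Under separation: pledge → committed (pays 487); no pledge → opportunistic (pays 372).
Opportunistic: 372 − 36 = 336 ≥ 487 − 155 = 332. Holds regardless of c. ✓
Committed: 487 − c ≥ 372 − 26, so c ≤ 487 − 346 = 141.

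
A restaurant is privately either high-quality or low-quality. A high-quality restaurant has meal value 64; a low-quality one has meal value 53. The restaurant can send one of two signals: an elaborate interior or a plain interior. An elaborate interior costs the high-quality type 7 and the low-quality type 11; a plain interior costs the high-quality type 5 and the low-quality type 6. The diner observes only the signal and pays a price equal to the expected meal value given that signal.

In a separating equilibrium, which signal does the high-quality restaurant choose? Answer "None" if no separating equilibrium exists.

None

Try high-quality → elaborate interior, low-quality → plain interior:
  Under separation the diner infers type exactly: elaborate interior → high-quality (pays 64), plain interior → low-quality (pays 53).
  High-quality: elaborate interior gives 64 − 7 = 57; plain interior gives 53 − 5 = 48. No deviation. ✓
  Low-quality: plain interior gives 53 − 6 = 47; elaborate interior gives 64 − 11 = 53. Would deviate. ✗
Try high-quality → plain interior, low-quality → elaborate interior:
  Under separation the diner infers type exactly: plain interior → high-quality (pays 64), elaborate interior → low-quality (pays 53).
  High-quality: plain interior gives 64 − 5 = 59; elaborate interior gives 53 − 7 = 46. No deviation. ✓
  Low-quality: elaborate interior gives 53 − 11 = 42; plain interior gives 64 − 6 = 58. Would deviate. ✗
Neither assignment is incentive-compatible.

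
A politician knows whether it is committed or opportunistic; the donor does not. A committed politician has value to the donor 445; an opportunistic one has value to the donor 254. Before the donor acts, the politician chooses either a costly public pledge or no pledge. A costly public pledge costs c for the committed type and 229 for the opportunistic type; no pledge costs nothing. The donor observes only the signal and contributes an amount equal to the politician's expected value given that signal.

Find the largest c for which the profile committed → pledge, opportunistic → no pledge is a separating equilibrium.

Under separation: pledge → committed (pays 445); no pledge → opportunistic (pays 254).
Opportunistic: 254 − 0 = 254 ≥ 445 − 229 = 216. Holds regardless of c. ✓
Committed: 445 − c ≥ 254 − 0, so c ≤ 445 − 254 = 191.

191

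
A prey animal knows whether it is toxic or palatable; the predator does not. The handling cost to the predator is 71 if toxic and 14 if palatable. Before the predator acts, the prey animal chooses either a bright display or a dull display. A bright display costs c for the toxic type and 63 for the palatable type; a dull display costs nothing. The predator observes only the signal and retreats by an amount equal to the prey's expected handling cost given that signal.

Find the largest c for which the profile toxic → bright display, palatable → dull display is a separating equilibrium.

Under separation: bright display → toxic (pays 71); dull display → palatable (pays 14).
Palatable: 14 − 0 = 14 ≥ 71 − 63 = 8. Holds regardless of c. ✓
Toxic: 71 − c ≥ 14 − 0, so c ≤ 71 − 14 = 57.

57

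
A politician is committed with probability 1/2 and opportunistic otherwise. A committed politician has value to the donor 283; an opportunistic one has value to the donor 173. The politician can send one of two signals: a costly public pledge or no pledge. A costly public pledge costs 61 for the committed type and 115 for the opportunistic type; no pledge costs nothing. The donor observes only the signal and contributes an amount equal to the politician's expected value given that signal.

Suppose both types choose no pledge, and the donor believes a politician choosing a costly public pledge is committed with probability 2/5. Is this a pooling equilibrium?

At the pooled signal (no pledge) the donor holds the prior 1/2 and pays 1/2·283 + 1/2·173 = 228. Off-path (pledge) belief 2/5 gives 2/5·283 + 3/5·173 = 217.
Committed: no pledge gives 228 − 0 = 228; pledge gives 217 − 61 = 156. Stays. ✓
Opportunistic: no pledge gives 228 − 0 = 228; pledge gives 217 − 115 = 102. Stays. ✓

Yes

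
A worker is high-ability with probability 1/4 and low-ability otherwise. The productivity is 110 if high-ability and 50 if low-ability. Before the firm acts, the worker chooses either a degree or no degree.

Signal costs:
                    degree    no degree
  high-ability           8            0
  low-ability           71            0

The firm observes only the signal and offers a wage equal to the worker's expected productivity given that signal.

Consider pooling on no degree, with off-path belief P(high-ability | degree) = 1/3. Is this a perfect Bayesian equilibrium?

Yes

On the equilibrium path (no degree) the firm holds the prior 1/4 and pays 1/4·110 + 3/4·50 = 65. Off-path (degree) belief 1/3 gives 1/3·110 + 2/3·50 = 70.
High-ability: no degree gives 65 − 0 = 65; degree gives 70 − 8 = 62. Stays. ✓
Low-ability: no degree gives 65 − 0 = 65; degree gives 70 − 71 = -1. Stays. ✓
Beliefs are Bayes-consistent on-path and both types best-respond.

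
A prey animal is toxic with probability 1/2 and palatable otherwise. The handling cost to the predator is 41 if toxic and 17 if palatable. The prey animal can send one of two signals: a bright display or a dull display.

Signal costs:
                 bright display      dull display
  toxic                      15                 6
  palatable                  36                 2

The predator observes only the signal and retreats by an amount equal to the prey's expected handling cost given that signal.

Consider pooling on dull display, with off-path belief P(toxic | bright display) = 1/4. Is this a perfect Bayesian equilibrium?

Yes

At the pooled signal (dull display) the predator holds the prior 1/2 and pays 1/2·41 + 1/2·17 = 29. Off-path (bright display) belief 1/4 gives 1/4·41 + 3/4·17 = 23.
Toxic: dull display gives 29 − 6 = 23; bright display gives 23 − 15 = 8. Stays. ✓
Palatable: dull display gives 29 − 2 = 27; bright display gives 23 − 36 = -13. Stays. ✓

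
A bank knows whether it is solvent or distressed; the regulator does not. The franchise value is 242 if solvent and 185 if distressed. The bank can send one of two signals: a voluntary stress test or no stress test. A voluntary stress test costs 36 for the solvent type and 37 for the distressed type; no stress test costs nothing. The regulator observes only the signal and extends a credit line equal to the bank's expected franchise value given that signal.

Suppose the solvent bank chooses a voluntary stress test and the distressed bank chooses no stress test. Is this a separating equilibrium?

Under separation the regulator infers type exactly: stress test → solvent (pays 242), no stress test → distressed (pays 185).
Solvent: stress test gives 242 − 36 = 206; no stress test gives 185 − 0 = 185. No deviation. ✓
Distressed: no stress test gives 185 − 0 = 185; stress test gives 242 − 37 = 205. Would deviate. ✗

No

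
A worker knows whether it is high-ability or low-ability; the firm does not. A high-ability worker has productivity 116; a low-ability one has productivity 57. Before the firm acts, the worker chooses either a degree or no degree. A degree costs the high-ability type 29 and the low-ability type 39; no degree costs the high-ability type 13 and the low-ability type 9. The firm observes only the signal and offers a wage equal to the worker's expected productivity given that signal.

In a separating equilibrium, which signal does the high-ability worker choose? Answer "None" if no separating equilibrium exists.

None

Try high-ability → degree, low-ability → no degree:
  Under separation the firm infers type exactly: degree → high-ability (pays 116), no degree → low-ability (pays 57).
  High-ability: degree gives 116 − 29 = 87; no degree gives 57 − 13 = 44. No deviation. ✓
  Low-ability: no degree gives 57 − 9 = 48; degree gives 116 − 39 = 77. Would deviate. ✗
Try high-ability → no degree, low-ability → degree:
  Under separation the firm infers type exactly: no degree → high-ability (pays 116), degree → low-ability (pays 57).
  High-ability: no degree gives 116 − 13 = 103; degree gives 57 − 29 = 28. No deviation. ✓
  Low-ability: degree gives 57 − 39 = 18; no degree gives 116 − 9 = 107. Would deviate. ✗
Neither assignment is incentive-compatible.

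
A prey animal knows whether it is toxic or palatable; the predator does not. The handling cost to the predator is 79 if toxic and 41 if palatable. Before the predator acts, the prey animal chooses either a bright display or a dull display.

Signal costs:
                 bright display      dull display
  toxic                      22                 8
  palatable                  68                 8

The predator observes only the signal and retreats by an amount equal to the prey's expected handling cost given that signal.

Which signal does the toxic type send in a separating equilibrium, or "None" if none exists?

Try toxic → bright display, palatable → dull display:
  If types separate, bright display earns payment 79 and dull display earns 41.
  Toxic: bright display gives 79 − 22 = 57; dull display gives 41 − 8 = 33. No deviation. ✓
  Palatable: dull display gives 41 − 8 = 33; bright display gives 79 − 68 = 11. No deviation. ✓
Both hold — the toxic type sends bright display.

bright display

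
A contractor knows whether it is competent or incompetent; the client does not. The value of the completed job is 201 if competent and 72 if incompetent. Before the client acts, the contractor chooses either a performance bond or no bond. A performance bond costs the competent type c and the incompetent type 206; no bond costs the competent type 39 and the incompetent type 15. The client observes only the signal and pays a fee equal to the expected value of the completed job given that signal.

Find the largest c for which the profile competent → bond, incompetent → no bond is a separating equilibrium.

Under separation: bond → competent (pays 201); no bond → incompetent (pays 72).
Incompetent: 72 − 15 = 57 ≥ 201 − 206 = -5. Holds regardless of c. ✓
Competent: 201 − c ≥ 72 − 39, so c ≤ 201 − 33 = 168.

168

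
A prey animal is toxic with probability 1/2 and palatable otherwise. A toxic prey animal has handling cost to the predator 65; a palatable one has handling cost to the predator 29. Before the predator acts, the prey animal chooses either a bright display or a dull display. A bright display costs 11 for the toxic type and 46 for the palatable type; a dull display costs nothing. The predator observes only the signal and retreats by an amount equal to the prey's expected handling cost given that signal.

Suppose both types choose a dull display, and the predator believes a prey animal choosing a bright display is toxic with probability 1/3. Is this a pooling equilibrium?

Yes

On the equilibrium path (dull display) the predator holds the prior 1/2 and pays 1/2·65 + 1/2·29 = 47. Off-path (bright display) belief 1/3 gives 1/3·65 + 2/3·29 = 41.
Toxic: dull display gives 47 − 0 = 47; bright display gives 41 − 11 = 30. Stays. ✓
Palatable: dull display gives 47 − 0 = 47; bright display gives 41 − 46 = -5. Stays. ✓
Beliefs are Bayes-consistent on-path and both types best-respond.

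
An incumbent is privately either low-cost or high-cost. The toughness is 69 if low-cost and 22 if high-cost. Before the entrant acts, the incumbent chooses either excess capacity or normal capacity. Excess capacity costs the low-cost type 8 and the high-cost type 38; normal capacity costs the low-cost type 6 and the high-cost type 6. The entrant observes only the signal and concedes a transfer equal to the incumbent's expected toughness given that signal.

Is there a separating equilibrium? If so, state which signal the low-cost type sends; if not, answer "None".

Try low-cost → excess capacity, high-cost → normal capacity:
  If types separate, excess capacity earns payment 69 and normal capacity earns 22.
  Low-cost: excess capacity gives 69 − 8 = 61; normal capacity gives 22 − 6 = 16. No deviation. ✓
  High-cost: normal capacity gives 22 − 6 = 16; excess capacity gives 69 − 38 = 31. Would deviate. ✗
Try low-cost → normal capacity, high-cost → excess capacity:
  If types separate, normal capacity earns payment 69 and excess capacity earns 22.
  Low-cost: normal capacity gives 69 − 6 = 63; excess capacity gives 22 − 8 = 14. No deviation. ✓
  High-cost: excess capacity gives 22 − 38 = -16; normal capacity gives 69 − 6 = 63. Would deviate. ✗
Neither assignment is incentive-compatible.

None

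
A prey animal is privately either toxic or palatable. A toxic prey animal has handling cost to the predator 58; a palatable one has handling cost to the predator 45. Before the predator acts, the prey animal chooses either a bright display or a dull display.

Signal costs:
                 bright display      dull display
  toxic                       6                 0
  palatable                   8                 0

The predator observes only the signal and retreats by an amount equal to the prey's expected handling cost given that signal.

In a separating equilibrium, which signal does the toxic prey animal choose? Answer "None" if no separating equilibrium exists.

Try toxic → bright display, palatable → dull display:
  If types separate, bright display earns payment 58 and dull display earns 45.
  Toxic: bright display gives 58 − 6 = 52; dull display gives 45 − 0 = 45. No deviation. ✓
  Palatable: dull display gives 45 − 0 = 45; bright display gives 58 − 8 = 50. Would deviate. ✗
Try toxic → dull display, palatable → bright display:
  If types separate, dull display earns payment 58 and bright display earns 45.
  Toxic: dull display gives 58 − 0 = 58; bright display gives 45 − 6 = 39. No deviation. ✓
  Palatable: bright display gives 45 − 8 = 37; dull display gives 58 − 0 = 58. Would deviate. ✗
Neither assignment is incentive-compatible.

None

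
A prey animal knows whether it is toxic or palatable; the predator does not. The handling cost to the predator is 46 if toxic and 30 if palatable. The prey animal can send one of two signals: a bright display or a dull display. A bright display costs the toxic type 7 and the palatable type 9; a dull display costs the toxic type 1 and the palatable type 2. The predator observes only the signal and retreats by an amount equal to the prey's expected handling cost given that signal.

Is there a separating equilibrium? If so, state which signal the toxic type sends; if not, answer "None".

None

Try toxic → bright display, palatable → dull display:
  If types separate, bright display earns payment 46 and dull display earns 30.
  Toxic: bright display gives 46 − 7 = 39; dull display gives 30 − 1 = 29. No deviation. ✓
  Palatable: dull display gives 30 − 2 = 28; bright display gives 46 − 9 = 37. Would deviate. ✗
Try toxic → dull display, palatable → bright display:
  If types separate, dull display earns payment 46 and bright display earns 30.
  Toxic: dull display gives 46 − 1 = 45; bright display gives 30 − 7 = 23. No deviation. ✓
  Palatable: bright display gives 30 − 9 = 21; dull display gives 46 − 2 = 44. Would deviate. ✗
Neither assignment is incentive-compatible.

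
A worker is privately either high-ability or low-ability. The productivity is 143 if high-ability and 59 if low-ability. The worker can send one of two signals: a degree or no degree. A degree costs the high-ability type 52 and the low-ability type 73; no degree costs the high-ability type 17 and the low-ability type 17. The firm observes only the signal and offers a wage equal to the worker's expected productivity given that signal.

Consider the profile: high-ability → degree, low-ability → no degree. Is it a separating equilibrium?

No

Under separation the firm infers type exactly: degree → high-ability (pays 143), no degree → low-ability (pays 59).
High-ability: degree gives 143 − 52 = 91; no degree gives 59 − 17 = 42. No deviation. ✓
Low-ability: no degree gives 59 − 17 = 42; degree gives 143 − 73 = 70. Would deviate. ✗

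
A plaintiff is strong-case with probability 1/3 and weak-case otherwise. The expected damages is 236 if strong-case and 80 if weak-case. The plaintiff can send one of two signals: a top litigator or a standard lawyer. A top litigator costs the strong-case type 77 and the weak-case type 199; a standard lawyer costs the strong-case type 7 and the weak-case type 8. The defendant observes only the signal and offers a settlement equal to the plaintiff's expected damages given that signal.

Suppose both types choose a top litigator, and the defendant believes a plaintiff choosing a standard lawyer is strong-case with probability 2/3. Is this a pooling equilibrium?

No

On the equilibrium path (top litigator) the defendant holds the prior 1/3 and pays 1/3·236 + 2/3·80 = 132. Off-path (standard lawyer) belief 2/3 gives 2/3·236 + 1/3·80 = 184.
Strong-case: top litigator gives 132 − 77 = 55; standard lawyer gives 184 − 7 = 177. Deviates. ✗
Weak-case: top litigator gives 132 − 199 = -67; standard lawyer gives 184 − 8 = 176. Deviates. ✗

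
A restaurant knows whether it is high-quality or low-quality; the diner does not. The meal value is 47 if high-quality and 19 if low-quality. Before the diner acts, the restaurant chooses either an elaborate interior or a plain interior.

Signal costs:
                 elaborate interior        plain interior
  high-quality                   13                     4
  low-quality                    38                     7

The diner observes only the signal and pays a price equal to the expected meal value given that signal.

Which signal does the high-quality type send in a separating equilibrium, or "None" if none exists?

Try high-quality → elaborate interior, low-quality → plain interior:
  If types separate, elaborate interior earns payment 47 and plain interior earns 19.
  High-quality: elaborate interior gives 47 − 13 = 34; plain interior gives 19 − 4 = 15. No deviation. ✓
  Low-quality: plain interior gives 19 − 7 = 12; elaborate interior gives 47 − 38 = 9. No deviation. ✓
Both hold — the high-quality type sends elaborate interior.

elaborate interior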